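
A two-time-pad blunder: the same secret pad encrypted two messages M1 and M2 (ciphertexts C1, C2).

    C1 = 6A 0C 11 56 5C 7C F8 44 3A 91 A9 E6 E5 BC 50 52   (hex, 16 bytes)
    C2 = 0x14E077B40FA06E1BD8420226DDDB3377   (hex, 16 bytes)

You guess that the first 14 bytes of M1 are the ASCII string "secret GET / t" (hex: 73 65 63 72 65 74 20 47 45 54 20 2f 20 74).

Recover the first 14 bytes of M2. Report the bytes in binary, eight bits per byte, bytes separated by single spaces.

First, C1 ⊕ C2 = (M1 ⊕ K) ⊕ (M2 ⊕ K) = M1 ⊕ M2, so the key drops out. Then M2 = (M1 ⊕ M2) ⊕ M1 over the first 14 bytes.
byte 0: (6a ⊕ 14) ⊕ 73 = 7e ⊕ 73 = 0d
byte 1: (0c ⊕ e0) ⊕ 65 = ec ⊕ 65 = 89
byte 2: (11 ⊕ 77) ⊕ 63 = 66 ⊕ 63 = 05
byte 3: (56 ⊕ b4) ⊕ 72 = e2 ⊕ 72 = 90
byte 4: (5c ⊕ 0f) ⊕ 65 = 53 ⊕ 65 = 36
byte 5: (7c ⊕ a0) ⊕ 74 = dc ⊕ 74 = a8
byte 6: (f8 ⊕ 6e) ⊕ 20 = 96 ⊕ 20 = b6
byte 7: (44 ⊕ 1b) ⊕ 47 = 5f ⊕ 47 = 18
byte 8: (3a ⊕ d8) ⊕ 45 = e2 ⊕ 45 = a7
byte 9: (91 ⊕ 42) ⊕ 54 = d3 ⊕ 54 = 87
byte 10: (a9 ⊕ 02) ⊕ 20 = ab ⊕ 20 = 8b
byte 11: (e6 ⊕ 26) ⊕ 2f = c0 ⊕ 2f = ef
byte 12: (e5 ⊕ dd) ⊕ 20 = 38 ⊕ 20 = 18
byte 13: (bc ⊕ db) ⊕ 74 = 67 ⊕ 74 = 13

00001101 10001001 00000101 10010000 00110110 10101000 10110110 00011000 10100111 10000111 10001011 11101111 00011000 00010011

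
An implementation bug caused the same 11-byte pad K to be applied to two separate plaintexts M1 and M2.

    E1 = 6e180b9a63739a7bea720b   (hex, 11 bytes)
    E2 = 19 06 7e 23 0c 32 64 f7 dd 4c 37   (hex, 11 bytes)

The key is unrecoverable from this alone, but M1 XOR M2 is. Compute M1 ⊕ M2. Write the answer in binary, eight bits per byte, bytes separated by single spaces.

01110111 00011110 01110101 10111001 01101111 01000001 11111110 10001100 00110111 00111110 00111100

E1 ⊕ E2 = (M1 ⊕ K) ⊕ (M2 ⊕ K) = M1 ⊕ M2 — the shared key cancels under XOR.
6e xor 19 = 77
18 xor 06 = 1e
0b xor 7e = 75
9a xor 23 = b9
63 xor 0c = 6f
73 xor 32 = 41
9a xor 64 = fe
7b xor f7 = 8c
ea xor dd = 37
72 xor 4c = 3e
0b xor 37 = 3c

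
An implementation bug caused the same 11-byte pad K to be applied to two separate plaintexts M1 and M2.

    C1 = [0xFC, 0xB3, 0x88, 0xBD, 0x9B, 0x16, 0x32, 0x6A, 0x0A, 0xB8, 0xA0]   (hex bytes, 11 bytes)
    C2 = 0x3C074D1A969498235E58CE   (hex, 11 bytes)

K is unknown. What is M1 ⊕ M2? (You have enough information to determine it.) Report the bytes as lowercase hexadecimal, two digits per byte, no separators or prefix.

C1 ⊕ C2 = (M1 ⊕ K) ⊕ (M2 ⊕ K) = M1 ⊕ M2 — the shared key cancels under XOR.
byte 0: fc xor 3c = c0
byte 1: b3 xor 07 = b4
byte 2: 88 xor 4d = c5
byte 3: bd xor 1a = a7
byte 4: 9b xor 96 = 0d
byte 5: 16 xor 94 = 82
byte 6: 32 xor 98 = aa
byte 7: 6a xor 23 = 49
byte 8: 0a xor 5e = 54
byte 9: b8 xor 58 = e0
byte 10: a0 xor ce = 6e

c0b4c5a70d82aa4954e06e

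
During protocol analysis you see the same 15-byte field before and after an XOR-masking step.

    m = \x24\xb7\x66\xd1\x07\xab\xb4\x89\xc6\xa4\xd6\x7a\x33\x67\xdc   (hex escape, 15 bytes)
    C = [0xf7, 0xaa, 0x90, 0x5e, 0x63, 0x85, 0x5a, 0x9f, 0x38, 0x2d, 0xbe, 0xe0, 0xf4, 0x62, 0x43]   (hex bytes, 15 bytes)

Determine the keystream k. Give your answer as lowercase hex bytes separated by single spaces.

Since C = m ⊕ k, XORing both sides with m gives k = m ⊕ C.
byte 0:  36 xor 247 = 211
byte 1: 183 xor 170 =  29
byte 2: 102 xor 144 = 246
byte 3: 209 xor  94 = 143
byte 4:   7 xor  99 = 100
byte 5: 171 xor 133 =  46
byte 6: 180 xor  90 = 238
byte 7: 137 xor 159 =  22
byte 8: 198 xor  56 = 254
byte 9: 164 xor  45 = 137
byte 10: 214 xor 190 = 104
byte 11: 122 xor 224 = 154
byte 12:  51 xor 244 = 199
byte 13: 103 xor  98 =   5
byte 14: 220 xor  67 = 159

d3 1d f6 8f 64 2e ee 16 fe 89 68 9a c7 05 9f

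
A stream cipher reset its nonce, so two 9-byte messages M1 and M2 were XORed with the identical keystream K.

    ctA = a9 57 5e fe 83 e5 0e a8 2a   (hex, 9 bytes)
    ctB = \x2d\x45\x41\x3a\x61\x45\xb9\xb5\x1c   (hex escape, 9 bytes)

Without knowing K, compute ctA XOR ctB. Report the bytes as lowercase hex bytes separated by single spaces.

84 12 1f c4 e2 a0 b7 1d 36

ctA ⊕ ctB = (M1 ⊕ K) ⊕ (M2 ⊕ K) = M1 ⊕ M2 — the shared key cancels under XOR.
10101001 ⊕ 00101101 = 10000100
01010111 ⊕ 01000101 = 00010010
01011110 ⊕ 01000001 = 00011111
11111110 ⊕ 00111010 = 11000100
10000011 ⊕ 01100001 = 11100010
11100101 ⊕ 01000101 = 10100000
00001110 ⊕ 10111001 = 10110111
10101000 ⊕ 10110101 = 00011101
00101010 ⊕ 00011100 = 00110110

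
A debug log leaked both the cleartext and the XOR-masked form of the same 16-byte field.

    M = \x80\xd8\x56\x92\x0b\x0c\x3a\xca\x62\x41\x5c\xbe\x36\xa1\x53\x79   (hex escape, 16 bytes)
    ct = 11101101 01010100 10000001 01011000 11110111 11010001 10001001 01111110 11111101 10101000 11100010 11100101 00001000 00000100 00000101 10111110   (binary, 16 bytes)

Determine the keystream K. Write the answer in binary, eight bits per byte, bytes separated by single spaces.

01101101 10001100 11010111 11001010 11111100 11011101 10110011 10110100 10011111 11101001 10111110 01011011 00111110 10100101 01010110 11000111

Since ct = M ⊕ K, XORing both sides with M gives K = M ⊕ ct.
80 ^ ed = 6d
d8 ^ 54 = 8c
56 ^ 81 = d7
92 ^ 58 = ca
0b ^ f7 = fc
0c ^ d1 = dd
3a ^ 89 = b3
ca ^ 7e = b4
62 ^ fd = 9f
41 ^ a8 = e9
5c ^ e2 = be
be ^ e5 = 5b
36 ^ 08 = 3e
a1 ^ 04 = a5
53 ^ 05 = 56
79 ^ be = c7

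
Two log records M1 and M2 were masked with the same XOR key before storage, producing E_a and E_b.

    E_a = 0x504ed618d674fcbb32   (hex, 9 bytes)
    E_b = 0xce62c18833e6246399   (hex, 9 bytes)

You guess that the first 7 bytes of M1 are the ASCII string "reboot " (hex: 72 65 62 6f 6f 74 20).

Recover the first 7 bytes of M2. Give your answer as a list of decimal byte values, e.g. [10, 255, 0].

First, E_a ⊕ E_b = (M1 ⊕ K) ⊕ (M2 ⊕ K) = M1 ⊕ M2, so the key drops out. Then M2 = (M1 ⊕ M2) ⊕ M1 over the first 7 bytes.
byte 0: (50 ^ ce) ^ 72 = 9e ^ 72 = ec
byte 1: (4e ^ 62) ^ 65 = 2c ^ 65 = 49
byte 2: (d6 ^ c1) ^ 62 = 17 ^ 62 = 75
byte 3: (18 ^ 88) ^ 6f = 90 ^ 6f = ff
byte 4: (d6 ^ 33) ^ 6f = e5 ^ 6f = 8a
byte 5: (74 ^ e6) ^ 74 = 92 ^ 74 = e6
byte 6: (fc ^ 24) ^ 20 = d8 ^ 20 = f8

[236, 73, 117, 255, 138, 230, 248]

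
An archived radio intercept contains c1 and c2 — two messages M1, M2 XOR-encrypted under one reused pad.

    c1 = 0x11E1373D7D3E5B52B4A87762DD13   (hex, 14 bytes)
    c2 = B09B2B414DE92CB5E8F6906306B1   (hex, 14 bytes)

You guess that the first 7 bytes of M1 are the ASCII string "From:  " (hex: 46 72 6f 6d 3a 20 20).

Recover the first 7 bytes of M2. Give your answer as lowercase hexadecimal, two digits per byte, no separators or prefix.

First, c1 ⊕ c2 = (M1 ⊕ K) ⊕ (M2 ⊕ K) = M1 ⊕ M2, so the key drops out. Then M2 = (M1 ⊕ M2) ⊕ M1 over the first 7 bytes.
byte 0: (11 ^ b0) ^ 46 = a1 ^ 46 = e7
byte 1: (e1 ^ 9b) ^ 72 = 7a ^ 72 = 08
byte 2: (37 ^ 2b) ^ 6f = 1c ^ 6f = 73
byte 3: (3d ^ 41) ^ 6d = 7c ^ 6d = 11
byte 4: (7d ^ 4d) ^ 3a = 30 ^ 3a = 0a
byte 5: (3e ^ e9) ^ 20 = d7 ^ 20 = f7
byte 6: (5b ^ 2c) ^ 20 = 77 ^ 20 = 57

e70873110af757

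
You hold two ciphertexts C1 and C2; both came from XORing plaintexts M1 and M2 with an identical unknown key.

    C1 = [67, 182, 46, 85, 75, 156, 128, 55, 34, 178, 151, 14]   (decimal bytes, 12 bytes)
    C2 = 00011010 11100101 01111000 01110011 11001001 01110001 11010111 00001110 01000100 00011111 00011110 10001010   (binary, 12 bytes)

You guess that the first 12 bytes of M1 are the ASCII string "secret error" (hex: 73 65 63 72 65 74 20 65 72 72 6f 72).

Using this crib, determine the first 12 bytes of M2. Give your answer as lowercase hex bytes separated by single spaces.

First, C1 ⊕ C2 = (M1 ⊕ K) ⊕ (M2 ⊕ K) = M1 ⊕ M2, so the key drops out. Then M2 = (M1 ⊕ M2) ⊕ M1 over the first 12 bytes.
byte 0: (43 xor 1a) xor 73 = 59 xor 73 = 2a
byte 1: (b6 xor e5) xor 65 = 53 xor 65 = 36
byte 2: (2e xor 78) xor 63 = 56 xor 63 = 35
byte 3: (55 xor 73) xor 72 = 26 xor 72 = 54
byte 4: (4b xor c9) xor 65 = 82 xor 65 = e7
byte 5: (9c xor 71) xor 74 = ed xor 74 = 99
byte 6: (80 xor d7) xor 20 = 57 xor 20 = 77
byte 7: (37 xor 0e) xor 65 = 39 xor 65 = 5c
byte 8: (22 xor 44) xor 72 = 66 xor 72 = 14
byte 9: (b2 xor 1f) xor 72 = ad xor 72 = df
byte 10: (97 xor 1e) xor 6f = 89 xor 6f = e6
byte 11: (0e xor 8a) xor 72 = 84 xor 72 = f6

2a 36 35 54 e7 99 77 5c 14 df e6 f6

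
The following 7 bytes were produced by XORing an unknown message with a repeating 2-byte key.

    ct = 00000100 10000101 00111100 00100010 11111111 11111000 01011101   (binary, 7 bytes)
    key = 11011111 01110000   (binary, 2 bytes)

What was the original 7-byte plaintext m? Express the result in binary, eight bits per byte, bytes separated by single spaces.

11011011 11110101 11100011 01010010 00100000 10001000 10000010

The 2-byte key repeats, so the effective keystream is df 70 df 70 df 70 df.
byte 0: 04 ^ df = db
byte 1: 85 ^ 70 = f5
byte 2: 3c ^ df = e3
byte 3: 22 ^ 70 = 52
byte 4: ff ^ df = 20
byte 5: f8 ^ 70 = 88
byte 6: 5d ^ df = 82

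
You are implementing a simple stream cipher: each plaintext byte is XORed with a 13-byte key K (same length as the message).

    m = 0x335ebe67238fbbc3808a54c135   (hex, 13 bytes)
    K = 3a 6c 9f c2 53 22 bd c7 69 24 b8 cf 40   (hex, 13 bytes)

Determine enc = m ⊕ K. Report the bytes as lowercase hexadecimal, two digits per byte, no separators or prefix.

XOR is its own inverse, so applying the key byte-wise gives the result directly.
00110011 ⊕ 00111010 = 00001001
01011110 ⊕ 01101100 = 00110010
10111110 ⊕ 10011111 = 00100001
01100111 ⊕ 11000010 = 10100101
00100011 ⊕ 01010011 = 01110000
10001111 ⊕ 00100010 = 10101101
10111011 ⊕ 10111101 = 00000110
11000011 ⊕ 11000111 = 00000100
10000000 ⊕ 01101001 = 11101001
10001010 ⊕ 00100100 = 10101110
01010100 ⊕ 10111000 = 11101100
11000001 ⊕ 11001111 = 00001110
00110101 ⊕ 01000000 = 01110101

093221a570ad0604e9aeec0e75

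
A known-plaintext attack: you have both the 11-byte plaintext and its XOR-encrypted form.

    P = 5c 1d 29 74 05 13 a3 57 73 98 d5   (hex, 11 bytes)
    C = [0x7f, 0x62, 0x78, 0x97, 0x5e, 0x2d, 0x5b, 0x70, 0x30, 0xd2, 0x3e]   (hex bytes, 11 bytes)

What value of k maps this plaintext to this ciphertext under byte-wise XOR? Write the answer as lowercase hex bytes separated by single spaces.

23 7f 51 e3 5b 3e f8 27 43 4a eb

Since C = P ⊕ k, XORing both sides with P gives k = P ⊕ C.
5c ⊕ 7f = 23
1d ⊕ 62 = 7f
29 ⊕ 78 = 51
74 ⊕ 97 = e3
05 ⊕ 5e = 5b
13 ⊕ 2d = 3e
a3 ⊕ 5b = f8
57 ⊕ 70 = 27
73 ⊕ 30 = 43
98 ⊕ d2 = 4a
d5 ⊕ 3e = eb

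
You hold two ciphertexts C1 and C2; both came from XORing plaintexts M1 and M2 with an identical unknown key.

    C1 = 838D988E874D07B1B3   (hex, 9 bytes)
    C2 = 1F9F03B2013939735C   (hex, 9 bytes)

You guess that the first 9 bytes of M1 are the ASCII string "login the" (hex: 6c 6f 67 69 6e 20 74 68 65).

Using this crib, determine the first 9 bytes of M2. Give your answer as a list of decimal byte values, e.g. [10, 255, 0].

[240, 125, 252, 85, 232, 84, 74, 170, 138]

First, C1 ⊕ C2 = (M1 ⊕ K) ⊕ (M2 ⊕ K) = M1 ⊕ M2, so the key drops out. Then M2 = (M1 ⊕ M2) ⊕ M1 over the first 9 bytes.
byte 0: (83 ^ 1f) ^ 6c = 9c ^ 6c = f0
byte 1: (8d ^ 9f) ^ 6f = 12 ^ 6f = 7d
byte 2: (98 ^ 03) ^ 67 = 9b ^ 67 = fc
byte 3: (8e ^ b2) ^ 69 = 3c ^ 69 = 55
byte 4: (87 ^ 01) ^ 6e = 86 ^ 6e = e8
byte 5: (4d ^ 39) ^ 20 = 74 ^ 20 = 54
byte 6: (07 ^ 39) ^ 74 = 3e ^ 74 = 4a
byte 7: (b1 ^ 73) ^ 68 = c2 ^ 68 = aa
byte 8: (b3 ^ 5c) ^ 65 = ef ^ 65 = 8a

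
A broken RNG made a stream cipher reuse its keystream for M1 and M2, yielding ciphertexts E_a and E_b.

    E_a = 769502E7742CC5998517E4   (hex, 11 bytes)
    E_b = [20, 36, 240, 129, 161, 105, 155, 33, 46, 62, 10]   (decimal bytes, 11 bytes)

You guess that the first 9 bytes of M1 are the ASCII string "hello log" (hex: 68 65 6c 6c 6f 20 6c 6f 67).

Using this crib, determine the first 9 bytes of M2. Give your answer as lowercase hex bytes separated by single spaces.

First, E_a ⊕ E_b = (M1 ⊕ K) ⊕ (M2 ⊕ K) = M1 ⊕ M2, so the key drops out. Then M2 = (M1 ⊕ M2) ⊕ M1 over the first 9 bytes.
byte 0: (76 xor 14) xor 68 = 62 xor 68 = 0a
byte 1: (95 xor 24) xor 65 = b1 xor 65 = d4
byte 2: (02 xor f0) xor 6c = f2 xor 6c = 9e
byte 3: (e7 xor 81) xor 6c = 66 xor 6c = 0a
byte 4: (74 xor a1) xor 6f = d5 xor 6f = ba
byte 5: (2c xor 69) xor 20 = 45 xor 20 = 65
byte 6: (c5 xor 9b) xor 6c = 5e xor 6c = 32
byte 7: (99 xor 21) xor 6f = b8 xor 6f = d7
byte 8: (85 xor 2e) xor 67 = ab xor 67 = cc

0a d4 9e 0a ba 65 32 d7 cc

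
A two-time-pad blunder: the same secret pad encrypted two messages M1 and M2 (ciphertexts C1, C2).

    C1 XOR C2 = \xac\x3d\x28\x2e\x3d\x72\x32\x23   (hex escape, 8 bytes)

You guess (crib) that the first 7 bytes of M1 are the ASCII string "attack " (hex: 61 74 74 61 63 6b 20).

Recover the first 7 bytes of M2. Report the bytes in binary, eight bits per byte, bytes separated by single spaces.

Since C1 ⊕ C2 = M1 ⊕ M2, XORing with the guessed M1 bytes yields the corresponding M2 bytes: M2 = (C1 ⊕ C2) ⊕ M1.
byte 0: 172 XOR  97 = 205
byte 1:  61 XOR 116 =  73
byte 2:  40 XOR 116 =  92
byte 3:  46 XOR  97 =  79
byte 4:  61 XOR  99 =  94
byte 5: 114 XOR 107 =  25
byte 6:  50 XOR  32 =  18

11001101 01001001 01011100 01001111 01011110 00011001 00010010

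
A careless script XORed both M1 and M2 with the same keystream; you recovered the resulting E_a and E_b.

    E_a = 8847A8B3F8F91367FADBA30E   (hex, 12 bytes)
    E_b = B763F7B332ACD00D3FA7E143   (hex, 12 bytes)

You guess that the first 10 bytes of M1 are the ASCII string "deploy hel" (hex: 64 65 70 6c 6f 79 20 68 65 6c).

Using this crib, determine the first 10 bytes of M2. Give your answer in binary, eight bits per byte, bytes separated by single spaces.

First, E_a ⊕ E_b = (M1 ⊕ K) ⊕ (M2 ⊕ K) = M1 ⊕ M2, so the key drops out. Then M2 = (M1 ⊕ M2) ⊕ M1 over the first 10 bytes.
byte 0: (88 ⊕ b7) ⊕ 64 = 3f ⊕ 64 = 5b
byte 1: (47 ⊕ 63) ⊕ 65 = 24 ⊕ 65 = 41
byte 2: (a8 ⊕ f7) ⊕ 70 = 5f ⊕ 70 = 2f
byte 3: (b3 ⊕ b3) ⊕ 6c = 00 ⊕ 6c = 6c
byte 4: (f8 ⊕ 32) ⊕ 6f = ca ⊕ 6f = a5
byte 5: (f9 ⊕ ac) ⊕ 79 = 55 ⊕ 79 = 2c
byte 6: (13 ⊕ d0) ⊕ 20 = c3 ⊕ 20 = e3
byte 7: (67 ⊕ 0d) ⊕ 68 = 6a ⊕ 68 = 02
byte 8: (fa ⊕ 3f) ⊕ 65 = c5 ⊕ 65 = a0
byte 9: (db ⊕ a7) ⊕ 6c = 7c ⊕ 6c = 10

01011011 01000001 00101111 01101100 10100101 00101100 11100011 00000010 10100000 00010000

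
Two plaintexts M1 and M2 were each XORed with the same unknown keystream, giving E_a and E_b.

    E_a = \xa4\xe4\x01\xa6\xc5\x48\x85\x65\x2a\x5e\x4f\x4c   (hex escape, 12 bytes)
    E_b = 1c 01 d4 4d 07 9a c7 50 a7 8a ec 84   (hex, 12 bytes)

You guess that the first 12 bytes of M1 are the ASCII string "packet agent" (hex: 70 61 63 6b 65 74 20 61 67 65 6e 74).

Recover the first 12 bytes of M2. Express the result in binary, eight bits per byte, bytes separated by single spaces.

First, E_a ⊕ E_b = (M1 ⊕ K) ⊕ (M2 ⊕ K) = M1 ⊕ M2, so the key drops out. Then M2 = (M1 ⊕ M2) ⊕ M1 over the first 12 bytes.
byte 0: (a4 ^ 1c) ^ 70 = b8 ^ 70 = c8
byte 1: (e4 ^ 01) ^ 61 = e5 ^ 61 = 84
byte 2: (01 ^ d4) ^ 63 = d5 ^ 63 = b6
byte 3: (a6 ^ 4d) ^ 6b = eb ^ 6b = 80
byte 4: (c5 ^ 07) ^ 65 = c2 ^ 65 = a7
byte 5: (48 ^ 9a) ^ 74 = d2 ^ 74 = a6
byte 6: (85 ^ c7) ^ 20 = 42 ^ 20 = 62
byte 7: (65 ^ 50) ^ 61 = 35 ^ 61 = 54
byte 8: (2a ^ a7) ^ 67 = 8d ^ 67 = ea
byte 9: (5e ^ 8a) ^ 65 = d4 ^ 65 = b1
byte 10: (4f ^ ec) ^ 6e = a3 ^ 6e = cd
byte 11: (4c ^ 84) ^ 74 = c8 ^ 74 = bc

11001000 10000100 10110110 10000000 10100111 10100110 01100010 01010100 11101010 10110001 11001101 10111100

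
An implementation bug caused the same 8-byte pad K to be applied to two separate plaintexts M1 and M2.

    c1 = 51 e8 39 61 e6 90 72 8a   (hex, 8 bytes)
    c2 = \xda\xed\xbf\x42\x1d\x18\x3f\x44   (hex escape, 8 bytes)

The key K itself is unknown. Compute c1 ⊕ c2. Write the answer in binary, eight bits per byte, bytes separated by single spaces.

10001011 00000101 10000110 00100011 11111011 10001000 01001101 11001110

c1 ⊕ c2 = (M1 ⊕ K) ⊕ (M2 ⊕ K) = M1 ⊕ M2 — the shared key cancels under XOR.
byte 0: 51 XOR da = 8b
byte 1: e8 XOR ed = 05
byte 2: 39 XOR bf = 86
byte 3: 61 XOR 42 = 23
byte 4: e6 XOR 1d = fb
byte 5: 90 XOR 18 = 88
byte 6: 72 XOR 3f = 4d
byte 7: 8a XOR 44 = ce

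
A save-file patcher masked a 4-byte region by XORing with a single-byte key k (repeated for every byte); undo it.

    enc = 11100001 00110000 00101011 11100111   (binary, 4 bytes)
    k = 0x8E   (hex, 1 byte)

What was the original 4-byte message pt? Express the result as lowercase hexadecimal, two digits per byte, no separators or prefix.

6fbea569

The 1-byte key repeats, so the effective keystream is 8e 8e 8e 8e.
byte 0: 225 XOR 142 = 111
byte 1:  48 XOR 142 = 190
byte 2:  43 XOR 142 = 165
byte 3: 231 XOR 142 = 105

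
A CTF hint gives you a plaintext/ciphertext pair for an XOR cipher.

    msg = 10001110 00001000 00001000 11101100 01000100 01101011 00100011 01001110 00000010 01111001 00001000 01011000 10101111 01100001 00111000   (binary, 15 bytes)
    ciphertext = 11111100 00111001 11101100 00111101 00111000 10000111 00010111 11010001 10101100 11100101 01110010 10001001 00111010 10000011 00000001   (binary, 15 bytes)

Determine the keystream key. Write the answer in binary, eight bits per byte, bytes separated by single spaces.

Since ciphertext = msg ⊕ key, XORing both sides with msg gives key = msg ⊕ ciphertext.
byte 0: 8e ⊕ fc = 72
byte 1: 08 ⊕ 39 = 31
byte 2: 08 ⊕ ec = e4
byte 3: ec ⊕ 3d = d1
byte 4: 44 ⊕ 38 = 7c
byte 5: 6b ⊕ 87 = ec
byte 6: 23 ⊕ 17 = 34
byte 7: 4e ⊕ d1 = 9f
byte 8: 02 ⊕ ac = ae
byte 9: 79 ⊕ e5 = 9c
byte 10: 08 ⊕ 72 = 7a
byte 11: 58 ⊕ 89 = d1
byte 12: af ⊕ 3a = 95
byte 13: 61 ⊕ 83 = e2
byte 14: 38 ⊕ 01 = 39

01110010 00110001 11100100 11010001 01111100 11101100 00110100 10011111 10101110 10011100 01111010 11010001 10010101 11100010 00111001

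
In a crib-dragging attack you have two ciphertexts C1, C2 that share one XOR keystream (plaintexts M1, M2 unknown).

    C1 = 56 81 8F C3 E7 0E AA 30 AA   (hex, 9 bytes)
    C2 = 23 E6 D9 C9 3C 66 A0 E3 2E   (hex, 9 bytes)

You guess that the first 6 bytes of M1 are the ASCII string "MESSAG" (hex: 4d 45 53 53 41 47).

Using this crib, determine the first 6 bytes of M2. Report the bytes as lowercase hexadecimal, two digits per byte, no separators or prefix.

382205599a2f

First, C1 ⊕ C2 = (M1 ⊕ K) ⊕ (M2 ⊕ K) = M1 ⊕ M2, so the key drops out. Then M2 = (M1 ⊕ M2) ⊕ M1 over the first 6 bytes.
byte 0: (56 xor 23) xor 4d = 75 xor 4d = 38
byte 1: (81 xor e6) xor 45 = 67 xor 45 = 22
byte 2: (8f xor d9) xor 53 = 56 xor 53 = 05
byte 3: (c3 xor c9) xor 53 = 0a xor 53 = 59
byte 4: (e7 xor 3c) xor 41 = db xor 41 = 9a
byte 5: (0e xor 66) xor 47 = 68 xor 47 = 2f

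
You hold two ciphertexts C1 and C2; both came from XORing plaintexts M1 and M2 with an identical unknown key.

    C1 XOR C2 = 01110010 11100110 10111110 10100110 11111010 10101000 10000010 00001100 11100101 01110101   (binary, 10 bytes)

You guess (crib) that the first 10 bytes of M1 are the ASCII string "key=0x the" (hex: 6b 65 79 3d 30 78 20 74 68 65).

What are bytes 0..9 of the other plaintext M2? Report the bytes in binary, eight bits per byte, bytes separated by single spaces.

Since C1 ⊕ C2 = M1 ⊕ M2, XORing with the guessed M1 bytes yields the corresponding M2 bytes: M2 = (C1 ⊕ C2) ⊕ M1.
114 XOR 107 =  25
230 XOR 101 = 131
190 XOR 121 = 199
166 XOR  61 = 155
250 XOR  48 = 202
168 XOR 120 = 208
130 XOR  32 = 162
 12 XOR 116 = 120
229 XOR 104 = 141
117 XOR 101 =  16

00011001 10000011 11000111 10011011 11001010 11010000 10100010 01111000 10001101 00010000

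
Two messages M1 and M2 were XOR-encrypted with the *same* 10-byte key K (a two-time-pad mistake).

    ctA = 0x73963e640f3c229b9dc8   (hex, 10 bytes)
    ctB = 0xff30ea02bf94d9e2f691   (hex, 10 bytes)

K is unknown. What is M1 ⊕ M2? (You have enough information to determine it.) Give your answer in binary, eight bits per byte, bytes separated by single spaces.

ctA ⊕ ctB = (M1 ⊕ K) ⊕ (M2 ⊕ K) = M1 ⊕ M2 — the shared key cancels under XOR.
115 XOR 255 = 140
150 XOR  48 = 166
 62 XOR 234 = 212
100 XOR   2 = 102
 15 XOR 191 = 176
 60 XOR 148 = 168
 34 XOR 217 = 251
155 XOR 226 = 121
157 XOR 246 = 107
200 XOR 145 =  89

10001100 10100110 11010100 01100110 10110000 10101000 11111011 01111001 01101011 01011001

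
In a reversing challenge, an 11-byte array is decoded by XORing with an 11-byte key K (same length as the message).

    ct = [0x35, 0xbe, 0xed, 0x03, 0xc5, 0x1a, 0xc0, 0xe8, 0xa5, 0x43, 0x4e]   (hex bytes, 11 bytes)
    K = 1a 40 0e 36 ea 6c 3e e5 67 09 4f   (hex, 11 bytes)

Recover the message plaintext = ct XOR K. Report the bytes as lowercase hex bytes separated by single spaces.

2f fe e3 35 2f 76 fe 0d c2 4a 01

byte 0:  53 ⊕  26 =  47
byte 1: 190 ⊕  64 = 254
byte 2: 237 ⊕  14 = 227
byte 3:   3 ⊕  54 =  53
byte 4: 197 ⊕ 234 =  47
byte 5:  26 ⊕ 108 = 118
byte 6: 192 ⊕  62 = 254
byte 7: 232 ⊕ 229 =  13
byte 8: 165 ⊕ 103 = 194
byte 9:  67 ⊕   9 =  74
byte 10:  78 ⊕  79 =   1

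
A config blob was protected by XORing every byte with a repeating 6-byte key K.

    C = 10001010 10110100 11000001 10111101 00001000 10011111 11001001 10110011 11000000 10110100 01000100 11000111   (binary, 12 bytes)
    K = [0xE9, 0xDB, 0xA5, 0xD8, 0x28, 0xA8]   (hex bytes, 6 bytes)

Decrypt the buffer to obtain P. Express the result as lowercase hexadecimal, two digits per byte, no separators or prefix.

636f646520372068656c6c6f

The 6-byte key repeats, so the effective keystream is e9 db a5 d8 28 a8 e9 db a5 d8 28 a8.
byte 0: 10001010 ^ 11101001 = 01100011
byte 1: 10110100 ^ 11011011 = 01101111
byte 2: 11000001 ^ 10100101 = 01100100
byte 3: 10111101 ^ 11011000 = 01100101
byte 4: 00001000 ^ 00101000 = 00100000
byte 5: 10011111 ^ 10101000 = 00110111
byte 6: 11001001 ^ 11101001 = 00100000
byte 7: 10110011 ^ 11011011 = 01101000
byte 8: 11000000 ^ 10100101 = 01100101
byte 9: 10110100 ^ 11011000 = 01101100
byte 10: 01000100 ^ 00101000 = 01101100
byte 11: 11000111 ^ 10101000 = 01101111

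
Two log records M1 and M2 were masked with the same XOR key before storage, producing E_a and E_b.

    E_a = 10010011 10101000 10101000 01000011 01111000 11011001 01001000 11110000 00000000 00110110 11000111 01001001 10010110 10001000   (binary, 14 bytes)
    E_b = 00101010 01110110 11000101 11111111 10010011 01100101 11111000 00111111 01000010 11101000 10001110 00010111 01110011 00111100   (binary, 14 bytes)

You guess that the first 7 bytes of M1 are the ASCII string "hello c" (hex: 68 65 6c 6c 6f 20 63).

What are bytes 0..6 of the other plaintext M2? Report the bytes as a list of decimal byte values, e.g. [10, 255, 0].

First, E_a ⊕ E_b = (M1 ⊕ K) ⊕ (M2 ⊕ K) = M1 ⊕ M2, so the key drops out. Then M2 = (M1 ⊕ M2) ⊕ M1 over the first 7 bytes.
byte 0: (93 xor 2a) xor 68 = b9 xor 68 = d1
byte 1: (a8 xor 76) xor 65 = de xor 65 = bb
byte 2: (a8 xor c5) xor 6c = 6d xor 6c = 01
byte 3: (43 xor ff) xor 6c = bc xor 6c = d0
byte 4: (78 xor 93) xor 6f = eb xor 6f = 84
byte 5: (d9 xor 65) xor 20 = bc xor 20 = 9c
byte 6: (48 xor f8) xor 63 = b0 xor 63 = d3

[209, 187, 1, 208, 132, 156, 211]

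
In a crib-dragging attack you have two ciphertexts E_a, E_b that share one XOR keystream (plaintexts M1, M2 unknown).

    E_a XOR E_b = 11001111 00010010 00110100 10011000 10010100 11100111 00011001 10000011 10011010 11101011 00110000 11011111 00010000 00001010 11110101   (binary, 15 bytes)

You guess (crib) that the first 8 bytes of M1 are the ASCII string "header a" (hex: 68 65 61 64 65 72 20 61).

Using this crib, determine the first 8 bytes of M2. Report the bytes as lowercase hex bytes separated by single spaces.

a7 77 55 fc f1 95 39 e2

Since E_a ⊕ E_b = M1 ⊕ M2, XORing with the guessed M1 bytes yields the corresponding M2 bytes: M2 = (E_a ⊕ E_b) ⊕ M1.
cf ^ 68 = a7
12 ^ 65 = 77
34 ^ 61 = 55
98 ^ 64 = fc
94 ^ 65 = f1
e7 ^ 72 = 95
19 ^ 20 = 39
83 ^ 61 = e2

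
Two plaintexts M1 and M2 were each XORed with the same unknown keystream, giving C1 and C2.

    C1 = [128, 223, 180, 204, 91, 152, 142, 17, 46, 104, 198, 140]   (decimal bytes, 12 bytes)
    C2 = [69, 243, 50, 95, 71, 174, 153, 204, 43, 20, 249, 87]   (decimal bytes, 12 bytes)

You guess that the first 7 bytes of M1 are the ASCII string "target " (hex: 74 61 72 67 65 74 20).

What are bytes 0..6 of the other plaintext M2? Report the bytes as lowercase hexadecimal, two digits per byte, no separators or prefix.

b14df4f4794237

First, C1 ⊕ C2 = (M1 ⊕ K) ⊕ (M2 ⊕ K) = M1 ⊕ M2, so the key drops out. Then M2 = (M1 ⊕ M2) ⊕ M1 over the first 7 bytes.
byte 0: (80 ^ 45) ^ 74 = c5 ^ 74 = b1
byte 1: (df ^ f3) ^ 61 = 2c ^ 61 = 4d
byte 2: (b4 ^ 32) ^ 72 = 86 ^ 72 = f4
byte 3: (cc ^ 5f) ^ 67 = 93 ^ 67 = f4
byte 4: (5b ^ 47) ^ 65 = 1c ^ 65 = 79
byte 5: (98 ^ ae) ^ 74 = 36 ^ 74 = 42
byte 6: (8e ^ 99) ^ 20 = 17 ^ 20 = 37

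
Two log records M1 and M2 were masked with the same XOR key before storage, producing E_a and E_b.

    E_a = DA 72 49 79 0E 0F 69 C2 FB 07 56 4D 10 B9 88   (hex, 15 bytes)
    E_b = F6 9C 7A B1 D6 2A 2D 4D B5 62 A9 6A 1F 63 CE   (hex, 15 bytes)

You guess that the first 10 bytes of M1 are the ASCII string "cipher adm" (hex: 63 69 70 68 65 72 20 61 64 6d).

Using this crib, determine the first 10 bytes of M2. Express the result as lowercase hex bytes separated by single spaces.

4f 87 43 a0 bd 57 64 ee 2a 08

First, E_a ⊕ E_b = (M1 ⊕ K) ⊕ (M2 ⊕ K) = M1 ⊕ M2, so the key drops out. Then M2 = (M1 ⊕ M2) ⊕ M1 over the first 10 bytes.
byte 0: (da xor f6) xor 63 = 2c xor 63 = 4f
byte 1: (72 xor 9c) xor 69 = ee xor 69 = 87
byte 2: (49 xor 7a) xor 70 = 33 xor 70 = 43
byte 3: (79 xor b1) xor 68 = c8 xor 68 = a0
byte 4: (0e xor d6) xor 65 = d8 xor 65 = bd
byte 5: (0f xor 2a) xor 72 = 25 xor 72 = 57
byte 6: (69 xor 2d) xor 20 = 44 xor 20 = 64
byte 7: (c2 xor 4d) xor 61 = 8f xor 61 = ee
byte 8: (fb xor b5) xor 64 = 4e xor 64 = 2a
byte 9: (07 xor 62) xor 6d = 65 xor 6d = 08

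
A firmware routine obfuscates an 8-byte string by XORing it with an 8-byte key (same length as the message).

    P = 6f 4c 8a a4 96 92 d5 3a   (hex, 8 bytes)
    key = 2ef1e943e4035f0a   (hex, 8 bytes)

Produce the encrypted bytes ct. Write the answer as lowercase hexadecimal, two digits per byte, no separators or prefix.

41bd63e772918a30

01101111 XOR 00101110 = 01000001
01001100 XOR 11110001 = 10111101
10001010 XOR 11101001 = 01100011
10100100 XOR 01000011 = 11100111
10010110 XOR 11100100 = 01110010
10010010 XOR 00000011 = 10010001
11010101 XOR 01011111 = 10001010
00111010 XOR 00001010 = 00110000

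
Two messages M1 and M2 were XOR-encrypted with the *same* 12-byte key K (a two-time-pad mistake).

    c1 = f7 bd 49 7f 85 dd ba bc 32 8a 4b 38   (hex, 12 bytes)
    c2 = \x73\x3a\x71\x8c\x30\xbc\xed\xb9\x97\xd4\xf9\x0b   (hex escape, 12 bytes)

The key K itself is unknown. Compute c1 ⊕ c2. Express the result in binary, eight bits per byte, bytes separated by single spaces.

10000100 10000111 00111000 11110011 10110101 01100001 01010111 00000101 10100101 01011110 10110010 00110011

c1 ⊕ c2 = (M1 ⊕ K) ⊕ (M2 ⊕ K) = M1 ⊕ M2 — the shared key cancels under XOR.
f7 ^ 73 = 84
bd ^ 3a = 87
49 ^ 71 = 38
7f ^ 8c = f3
85 ^ 30 = b5
dd ^ bc = 61
ba ^ ed = 57
bc ^ b9 = 05
32 ^ 97 = a5
8a ^ d4 = 5e
4b ^ f9 = b2
38 ^ 0b = 33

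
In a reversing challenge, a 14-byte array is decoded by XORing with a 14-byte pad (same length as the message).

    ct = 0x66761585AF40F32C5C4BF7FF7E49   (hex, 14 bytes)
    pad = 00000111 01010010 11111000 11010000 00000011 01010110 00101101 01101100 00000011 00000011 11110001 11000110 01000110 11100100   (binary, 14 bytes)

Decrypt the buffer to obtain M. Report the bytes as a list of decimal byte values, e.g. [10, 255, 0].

[97, 36, 237, 85, 172, 22, 222, 64, 95, 72, 6, 57, 56, 173]

XOR is its own inverse, so applying the key byte-wise gives the result directly.
byte 0: 102 ⊕   7 =  97
byte 1: 118 ⊕  82 =  36
byte 2:  21 ⊕ 248 = 237
byte 3: 133 ⊕ 208 =  85
byte 4: 175 ⊕   3 = 172
byte 5:  64 ⊕  86 =  22
byte 6: 243 ⊕  45 = 222
byte 7:  44 ⊕ 108 =  64
byte 8:  92 ⊕   3 =  95
byte 9:  75 ⊕   3 =  72
byte 10: 247 ⊕ 241 =   6
byte 11: 255 ⊕ 198 =  57
byte 12: 126 ⊕  70 =  56
byte 13:  73 ⊕ 228 = 173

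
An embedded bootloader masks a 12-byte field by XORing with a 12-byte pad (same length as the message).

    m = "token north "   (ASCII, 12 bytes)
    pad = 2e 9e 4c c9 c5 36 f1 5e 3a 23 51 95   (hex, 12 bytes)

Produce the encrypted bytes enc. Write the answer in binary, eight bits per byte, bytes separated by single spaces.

01011010 11110001 00100111 10101100 10101011 00010110 10011111 00110001 01001000 01010111 00111001 10110101

116 ^  46 =  90
111 ^ 158 = 241
107 ^  76 =  39
101 ^ 201 = 172
110 ^ 197 = 171
 32 ^  54 =  22
110 ^ 241 = 159
111 ^  94 =  49
114 ^  58 =  72
116 ^  35 =  87
104 ^  81 =  57
 32 ^ 149 = 181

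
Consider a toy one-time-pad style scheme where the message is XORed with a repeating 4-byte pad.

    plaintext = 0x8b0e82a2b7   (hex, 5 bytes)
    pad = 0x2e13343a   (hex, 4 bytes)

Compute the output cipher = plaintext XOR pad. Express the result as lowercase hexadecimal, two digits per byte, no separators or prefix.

The 4-byte key repeats, so the effective keystream is 2e 13 34 3a 2e.
byte 0: 10001011 XOR 00101110 = 10100101
byte 1: 00001110 XOR 00010011 = 00011101
byte 2: 10000010 XOR 00110100 = 10110110
byte 3: 10100010 XOR 00111010 = 10011000
byte 4: 10110111 XOR 00101110 = 10011001

a51db69899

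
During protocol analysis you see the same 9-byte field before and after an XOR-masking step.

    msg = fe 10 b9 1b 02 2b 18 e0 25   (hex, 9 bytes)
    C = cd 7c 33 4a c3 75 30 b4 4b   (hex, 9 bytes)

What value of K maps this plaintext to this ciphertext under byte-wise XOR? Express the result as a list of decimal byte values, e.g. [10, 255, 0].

Since C = msg ⊕ K, XORing both sides with msg gives K = msg ⊕ C.
fe xor cd = 33
10 xor 7c = 6c
b9 xor 33 = 8a
1b xor 4a = 51
02 xor c3 = c1
2b xor 75 = 5e
18 xor 30 = 28
e0 xor b4 = 54
25 xor 4b = 6e

[51, 108, 138, 81, 193, 94, 40, 84, 110]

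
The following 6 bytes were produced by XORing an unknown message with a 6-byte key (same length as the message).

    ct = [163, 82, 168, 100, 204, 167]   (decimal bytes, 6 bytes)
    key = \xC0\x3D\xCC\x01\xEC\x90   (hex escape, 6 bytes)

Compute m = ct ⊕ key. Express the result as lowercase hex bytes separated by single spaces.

63 6f 64 65 20 37

XOR is its own inverse, so applying the key byte-wise gives the result directly.
163 XOR 192 =  99
 82 XOR  61 = 111
168 XOR 204 = 100
100 XOR   1 = 101
204 XOR 236 =  32
167 XOR 144 =  55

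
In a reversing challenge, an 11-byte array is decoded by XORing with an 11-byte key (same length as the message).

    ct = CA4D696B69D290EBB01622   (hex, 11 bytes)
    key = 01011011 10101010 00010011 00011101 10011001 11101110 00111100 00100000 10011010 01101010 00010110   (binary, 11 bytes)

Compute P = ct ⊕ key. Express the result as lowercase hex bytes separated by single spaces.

ca XOR 5b = 91
4d XOR aa = e7
69 XOR 13 = 7a
6b XOR 1d = 76
69 XOR 99 = f0
d2 XOR ee = 3c
90 XOR 3c = ac
eb XOR 20 = cb
b0 XOR 9a = 2a
16 XOR 6a = 7c
22 XOR 16 = 34

91 e7 7a 76 f0 3c ac cb 2a 7c 34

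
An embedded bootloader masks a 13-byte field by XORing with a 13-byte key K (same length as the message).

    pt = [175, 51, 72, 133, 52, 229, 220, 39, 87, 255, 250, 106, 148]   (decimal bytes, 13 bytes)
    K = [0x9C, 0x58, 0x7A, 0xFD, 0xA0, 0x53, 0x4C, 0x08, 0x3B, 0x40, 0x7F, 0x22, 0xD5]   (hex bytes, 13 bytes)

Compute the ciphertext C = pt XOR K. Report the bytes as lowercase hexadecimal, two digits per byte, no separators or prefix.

336b327894b6902f6cbf854841

10101111 xor 10011100 = 00110011
00110011 xor 01011000 = 01101011
01001000 xor 01111010 = 00110010
10000101 xor 11111101 = 01111000
00110100 xor 10100000 = 10010100
11100101 xor 01010011 = 10110110
11011100 xor 01001100 = 10010000
00100111 xor 00001000 = 00101111
01010111 xor 00111011 = 01101100
11111111 xor 01000000 = 10111111
11111010 xor 01111111 = 10000101
01101010 xor 00100010 = 01001000
10010100 xor 11010101 = 01000001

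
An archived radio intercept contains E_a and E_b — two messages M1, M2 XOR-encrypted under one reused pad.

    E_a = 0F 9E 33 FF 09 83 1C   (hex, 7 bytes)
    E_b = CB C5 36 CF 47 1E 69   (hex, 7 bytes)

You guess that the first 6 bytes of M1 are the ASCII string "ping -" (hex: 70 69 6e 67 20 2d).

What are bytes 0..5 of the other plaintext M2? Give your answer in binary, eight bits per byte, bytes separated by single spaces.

10110100 00110010 01101011 01010111 01101110 10110000

First, E_a ⊕ E_b = (M1 ⊕ K) ⊕ (M2 ⊕ K) = M1 ⊕ M2, so the key drops out. Then M2 = (M1 ⊕ M2) ⊕ M1 over the first 6 bytes.
byte 0: (0f XOR cb) XOR 70 = c4 XOR 70 = b4
byte 1: (9e XOR c5) XOR 69 = 5b XOR 69 = 32
byte 2: (33 XOR 36) XOR 6e = 05 XOR 6e = 6b
byte 3: (ff XOR cf) XOR 67 = 30 XOR 67 = 57
byte 4: (09 XOR 47) XOR 20 = 4e XOR 20 = 6e
byte 5: (83 XOR 1e) XOR 2d = 9d XOR 2d = b0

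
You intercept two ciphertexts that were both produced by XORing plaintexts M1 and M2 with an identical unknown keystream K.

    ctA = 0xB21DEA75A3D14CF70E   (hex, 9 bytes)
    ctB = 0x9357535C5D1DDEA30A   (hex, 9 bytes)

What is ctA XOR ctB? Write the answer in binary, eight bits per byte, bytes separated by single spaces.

00100001 01001010 10111001 00101001 11111110 11001100 10010010 01010100 00000100

ctA ⊕ ctB = (M1 ⊕ K) ⊕ (M2 ⊕ K) = M1 ⊕ M2 — the shared key cancels under XOR.
10110010 xor 10010011 = 00100001
00011101 xor 01010111 = 01001010
11101010 xor 01010011 = 10111001
01110101 xor 01011100 = 00101001
10100011 xor 01011101 = 11111110
11010001 xor 00011101 = 11001100
01001100 xor 11011110 = 10010010
11110111 xor 10100011 = 01010100
00001110 xor 00001010 = 00000100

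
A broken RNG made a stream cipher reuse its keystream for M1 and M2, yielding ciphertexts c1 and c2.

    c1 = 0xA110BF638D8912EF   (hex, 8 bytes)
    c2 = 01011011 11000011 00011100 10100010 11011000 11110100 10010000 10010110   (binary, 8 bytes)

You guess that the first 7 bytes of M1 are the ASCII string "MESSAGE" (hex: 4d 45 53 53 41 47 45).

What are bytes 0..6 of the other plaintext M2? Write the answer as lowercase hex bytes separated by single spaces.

First, c1 ⊕ c2 = (M1 ⊕ K) ⊕ (M2 ⊕ K) = M1 ⊕ M2, so the key drops out. Then M2 = (M1 ⊕ M2) ⊕ M1 over the first 7 bytes.
byte 0: (a1 ⊕ 5b) ⊕ 4d = fa ⊕ 4d = b7
byte 1: (10 ⊕ c3) ⊕ 45 = d3 ⊕ 45 = 96
byte 2: (bf ⊕ 1c) ⊕ 53 = a3 ⊕ 53 = f0
byte 3: (63 ⊕ a2) ⊕ 53 = c1 ⊕ 53 = 92
byte 4: (8d ⊕ d8) ⊕ 41 = 55 ⊕ 41 = 14
byte 5: (89 ⊕ f4) ⊕ 47 = 7d ⊕ 47 = 3a
byte 6: (12 ⊕ 90) ⊕ 45 = 82 ⊕ 45 = c7

b7 96 f0 92 14 3a c7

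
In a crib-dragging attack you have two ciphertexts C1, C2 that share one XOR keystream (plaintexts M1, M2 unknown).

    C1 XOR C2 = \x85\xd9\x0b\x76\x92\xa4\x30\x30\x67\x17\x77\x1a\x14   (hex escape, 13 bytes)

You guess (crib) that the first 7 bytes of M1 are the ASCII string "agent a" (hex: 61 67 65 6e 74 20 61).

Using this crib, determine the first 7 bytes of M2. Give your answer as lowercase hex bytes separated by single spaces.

Since C1 ⊕ C2 = M1 ⊕ M2, XORing with the guessed M1 bytes yields the corresponding M2 bytes: M2 = (C1 ⊕ C2) ⊕ M1.
133 ⊕  97 = 228
217 ⊕ 103 = 190
 11 ⊕ 101 = 110
118 ⊕ 110 =  24
146 ⊕ 116 = 230
164 ⊕  32 = 132
 48 ⊕  97 =  81

e4 be 6e 18 e6 84 51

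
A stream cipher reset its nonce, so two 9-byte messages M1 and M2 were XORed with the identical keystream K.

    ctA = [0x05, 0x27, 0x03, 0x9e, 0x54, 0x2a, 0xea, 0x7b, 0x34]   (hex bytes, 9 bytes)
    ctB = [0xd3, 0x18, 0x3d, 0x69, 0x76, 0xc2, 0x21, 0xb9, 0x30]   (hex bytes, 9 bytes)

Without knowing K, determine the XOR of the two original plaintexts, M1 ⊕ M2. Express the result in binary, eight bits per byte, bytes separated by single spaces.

11010110 00111111 00111110 11110111 00100010 11101000 11001011 11000010 00000100

ctA ⊕ ctB = (M1 ⊕ K) ⊕ (M2 ⊕ K) = M1 ⊕ M2 — the shared key cancels under XOR.
byte 0: 05 ^ d3 = d6
byte 1: 27 ^ 18 = 3f
byte 2: 03 ^ 3d = 3e
byte 3: 9e ^ 69 = f7
byte 4: 54 ^ 76 = 22
byte 5: 2a ^ c2 = e8
byte 6: ea ^ 21 = cb
byte 7: 7b ^ b9 = c2
byte 8: 34 ^ 30 = 04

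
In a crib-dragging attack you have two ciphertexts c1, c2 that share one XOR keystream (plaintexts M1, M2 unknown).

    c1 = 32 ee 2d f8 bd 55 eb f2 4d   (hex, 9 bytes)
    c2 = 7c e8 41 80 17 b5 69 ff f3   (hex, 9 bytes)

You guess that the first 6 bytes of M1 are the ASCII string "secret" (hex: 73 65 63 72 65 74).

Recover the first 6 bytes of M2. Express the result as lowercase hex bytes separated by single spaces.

3d 63 0f 0a cf 94

First, c1 ⊕ c2 = (M1 ⊕ K) ⊕ (M2 ⊕ K) = M1 ⊕ M2, so the key drops out. Then M2 = (M1 ⊕ M2) ⊕ M1 over the first 6 bytes.
byte 0: (32 ^ 7c) ^ 73 = 4e ^ 73 = 3d
byte 1: (ee ^ e8) ^ 65 = 06 ^ 65 = 63
byte 2: (2d ^ 41) ^ 63 = 6c ^ 63 = 0f
byte 3: (f8 ^ 80) ^ 72 = 78 ^ 72 = 0a
byte 4: (bd ^ 17) ^ 65 = aa ^ 65 = cf
byte 5: (55 ^ b5) ^ 74 = e0 ^ 74 = 94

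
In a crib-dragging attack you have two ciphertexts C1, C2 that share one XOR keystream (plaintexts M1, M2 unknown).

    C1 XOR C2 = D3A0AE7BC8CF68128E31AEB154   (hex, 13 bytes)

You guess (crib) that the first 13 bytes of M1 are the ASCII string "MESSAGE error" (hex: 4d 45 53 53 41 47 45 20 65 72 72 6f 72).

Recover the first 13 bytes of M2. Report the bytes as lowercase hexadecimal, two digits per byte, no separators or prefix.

Since C1 ⊕ C2 = M1 ⊕ M2, XORing with the guessed M1 bytes yields the corresponding M2 bytes: M2 = (C1 ⊕ C2) ⊕ M1.
d3 XOR 4d = 9e
a0 XOR 45 = e5
ae XOR 53 = fd
7b XOR 53 = 28
c8 XOR 41 = 89
cf XOR 47 = 88
68 XOR 45 = 2d
12 XOR 20 = 32
8e XOR 65 = eb
31 XOR 72 = 43
ae XOR 72 = dc
b1 XOR 6f = de
54 XOR 72 = 26

9ee5fd2889882d32eb43dcde26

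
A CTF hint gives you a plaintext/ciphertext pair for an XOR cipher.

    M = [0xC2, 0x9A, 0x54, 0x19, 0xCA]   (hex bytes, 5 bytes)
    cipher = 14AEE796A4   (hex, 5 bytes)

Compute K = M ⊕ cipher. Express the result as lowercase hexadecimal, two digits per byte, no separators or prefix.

d634b38f6e

Since cipher = M ⊕ K, XORing both sides with M gives K = M ⊕ cipher.
byte 0: 194 XOR  20 = 214
byte 1: 154 XOR 174 =  52
byte 2:  84 XOR 231 = 179
byte 3:  25 XOR 150 = 143
byte 4: 202 XOR 164 = 110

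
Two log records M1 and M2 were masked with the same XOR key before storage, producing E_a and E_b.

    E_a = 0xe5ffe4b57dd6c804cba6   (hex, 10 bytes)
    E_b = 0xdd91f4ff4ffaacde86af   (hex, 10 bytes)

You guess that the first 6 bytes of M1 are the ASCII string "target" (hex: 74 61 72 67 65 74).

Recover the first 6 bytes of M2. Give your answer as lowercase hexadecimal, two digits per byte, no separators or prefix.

First, E_a ⊕ E_b = (M1 ⊕ K) ⊕ (M2 ⊕ K) = M1 ⊕ M2, so the key drops out. Then M2 = (M1 ⊕ M2) ⊕ M1 over the first 6 bytes.
byte 0: (e5 XOR dd) XOR 74 = 38 XOR 74 = 4c
byte 1: (ff XOR 91) XOR 61 = 6e XOR 61 = 0f
byte 2: (e4 XOR f4) XOR 72 = 10 XOR 72 = 62
byte 3: (b5 XOR ff) XOR 67 = 4a XOR 67 = 2d
byte 4: (7d XOR 4f) XOR 65 = 32 XOR 65 = 57
byte 5: (d6 XOR fa) XOR 74 = 2c XOR 74 = 58

4c0f622d5758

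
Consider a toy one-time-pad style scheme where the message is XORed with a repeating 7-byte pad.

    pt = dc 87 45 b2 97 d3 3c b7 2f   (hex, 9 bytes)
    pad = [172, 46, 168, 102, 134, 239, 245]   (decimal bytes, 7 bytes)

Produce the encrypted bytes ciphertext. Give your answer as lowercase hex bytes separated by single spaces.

The 7-byte key repeats, so the effective keystream is ac 2e a8 66 86 ef f5 ac 2e.
byte 0: dc ^ ac = 70
byte 1: 87 ^ 2e = a9
byte 2: 45 ^ a8 = ed
byte 3: b2 ^ 66 = d4
byte 4: 97 ^ 86 = 11
byte 5: d3 ^ ef = 3c
byte 6: 3c ^ f5 = c9
byte 7: b7 ^ ac = 1b
byte 8: 2f ^ 2e = 01

70 a9 ed d4 11 3c c9 1b 01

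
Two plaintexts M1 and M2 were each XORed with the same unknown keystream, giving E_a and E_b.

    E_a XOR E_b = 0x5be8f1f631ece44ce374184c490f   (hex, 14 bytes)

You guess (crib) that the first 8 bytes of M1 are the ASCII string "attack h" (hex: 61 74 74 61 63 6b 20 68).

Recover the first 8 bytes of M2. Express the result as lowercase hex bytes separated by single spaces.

Since E_a ⊕ E_b = M1 ⊕ M2, XORing with the guessed M1 bytes yields the corresponding M2 bytes: M2 = (E_a ⊕ E_b) ⊕ M1.
byte 0: 5b ⊕ 61 = 3a
byte 1: e8 ⊕ 74 = 9c
byte 2: f1 ⊕ 74 = 85
byte 3: f6 ⊕ 61 = 97
byte 4: 31 ⊕ 63 = 52
byte 5: ec ⊕ 6b = 87
byte 6: e4 ⊕ 20 = c4
byte 7: 4c ⊕ 68 = 24

3a 9c 85 97 52 87 c4 24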